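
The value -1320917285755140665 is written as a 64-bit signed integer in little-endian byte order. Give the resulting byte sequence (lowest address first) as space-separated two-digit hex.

C7 45 E4 24 BA 28 AB ED

Two's complement of -1320917285755140665 in 64 bits: 1320917285755140665 = 0x1254D745DB1BBA39; invert → 0xEDAB28BA24E445C6; add 1 → 0xEDAB28BA24E445C7.
Split into bytes (most-significant first): ED AB 28 BA 24 E4 45 C7.
Little-endian stores the least-significant byte at the lowest address.
So at ascending addresses the bytes are C7 45 E4 24 BA 28 AB ED.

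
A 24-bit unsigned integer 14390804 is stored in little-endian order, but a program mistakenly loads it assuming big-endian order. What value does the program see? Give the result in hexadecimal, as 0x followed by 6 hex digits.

14390804 in 24-bit hexadecimal is 0xDB9614.
Stored little-endian, the bytes at ascending addresses are 14 96 DB.
Read back as big-endian, the last byte is least significant, giving 0x1496DB.

0x1496DB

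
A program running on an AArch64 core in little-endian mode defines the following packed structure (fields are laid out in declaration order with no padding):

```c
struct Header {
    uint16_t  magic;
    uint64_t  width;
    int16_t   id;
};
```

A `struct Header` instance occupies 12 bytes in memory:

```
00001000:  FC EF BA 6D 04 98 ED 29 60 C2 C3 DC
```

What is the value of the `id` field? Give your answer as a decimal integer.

`id` follows `magic` (2 B), `width` (8 B), so it starts at offset 2 + 8 = 10 and occupies 2 bytes.
Bytes at offsets 10..11: C3 DC.
Little-endian stores the least-significant byte at the lowest address.
Reassemble most-significant byte first: DC C3 → 0xDCC3.
Top bit is set, so as a signed 16-bit value this is 0xDCC3 − 2^16 = -9021.

-9021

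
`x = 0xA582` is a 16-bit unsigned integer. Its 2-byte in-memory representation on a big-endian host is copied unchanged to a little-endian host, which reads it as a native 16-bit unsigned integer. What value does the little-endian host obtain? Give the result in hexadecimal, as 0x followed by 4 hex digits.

0x82A5

Stored big-endian, the bytes at ascending addresses are A5 82.
Read back as little-endian, the first byte is least significant, giving 0x82A5.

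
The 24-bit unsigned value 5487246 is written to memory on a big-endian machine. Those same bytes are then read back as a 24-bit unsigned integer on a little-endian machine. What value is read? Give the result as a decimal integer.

9353811

5487246 in 24-bit hexadecimal is 0x53BA8E.
Stored big-endian, the bytes at ascending addresses are 53 BA 8E.
Read back as little-endian, the first byte is least significant, giving 0x8EBA53.
0x8EBA53 = 9353811.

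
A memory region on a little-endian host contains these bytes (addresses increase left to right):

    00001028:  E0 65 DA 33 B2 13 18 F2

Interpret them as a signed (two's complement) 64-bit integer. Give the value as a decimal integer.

In little-endian order the low byte comes first in memory.
Reassemble most-significant byte first: F2 18 13 B2 33 DA 65 E0 → 0xF21813B233DA65E0.
Top bit is set, so as a signed 64-bit value this is 0xF21813B233DA65E0 − 2^64 = -1002029260994877984.

-1002029260994877984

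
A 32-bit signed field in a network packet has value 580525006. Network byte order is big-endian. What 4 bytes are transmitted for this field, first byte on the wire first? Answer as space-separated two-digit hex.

580525006 in hexadecimal, padded to 32 bits, is 0x229A1BCE.
Split into bytes (most-significant first): 22 9A 1B CE.
Big-endian stores the most-significant byte at the lowest address.
So the memory order matches the most-significant-first order: 22 9A 1B CE.

22 9A 1B CE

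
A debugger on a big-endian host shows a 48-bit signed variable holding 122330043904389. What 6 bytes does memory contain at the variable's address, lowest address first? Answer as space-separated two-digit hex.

6F 42 2E CF F1 85

122330043904389 in hexadecimal, padded to 48 bits, is 0x6F422ECFF185.
Split into bytes (most-significant first): 6F 42 2E CF F1 85.
In big-endian order the high byte comes first in memory.
So the memory order matches the most-significant-first order: 6F 42 2E CF F1 85.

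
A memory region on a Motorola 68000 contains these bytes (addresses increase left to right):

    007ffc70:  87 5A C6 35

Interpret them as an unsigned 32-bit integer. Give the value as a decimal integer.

Big-endian: lowest address holds the most-significant byte.
The bytes are already most-significant first: 0x875AC635.
0x875AC635 = 2270873141.

2270873141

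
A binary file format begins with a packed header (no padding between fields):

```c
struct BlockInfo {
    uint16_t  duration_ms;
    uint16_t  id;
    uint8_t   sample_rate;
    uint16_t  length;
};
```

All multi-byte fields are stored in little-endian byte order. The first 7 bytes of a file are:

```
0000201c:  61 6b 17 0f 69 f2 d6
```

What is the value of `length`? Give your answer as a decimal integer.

`length` follows `duration_ms` (2 B), `id` (2 B), `sample_rate` (1 B), so it starts at offset 2 + 2 + 1 = 5 and occupies 2 bytes.
Bytes at offsets 5..6: F2 D6.
In little-endian order the low byte comes first in memory.
Reassemble most-significant byte first: D6 F2 → 0xD6F2.
0xD6F2 = 55026.

55026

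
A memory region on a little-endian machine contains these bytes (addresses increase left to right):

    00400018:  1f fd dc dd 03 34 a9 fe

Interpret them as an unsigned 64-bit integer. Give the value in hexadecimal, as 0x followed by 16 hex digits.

0xFEA93403DDDCFD1F

Little-endian: lowest address holds the least-significant byte.
Reassemble most-significant byte first: FE A9 34 03 DD DC FD 1F → 0xFEA93403DDDCFD1F.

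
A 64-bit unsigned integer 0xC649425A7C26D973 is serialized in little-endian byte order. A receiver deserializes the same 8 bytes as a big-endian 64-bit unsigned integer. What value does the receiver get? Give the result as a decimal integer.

8347745699840018886

Stored little-endian, the bytes at ascending addresses are 73 D9 26 7C 5A 42 49 C6.
Read back as big-endian, the last byte is least significant, giving 0x73D9267C5A4249C6.
0x73D9267C5A4249C6 = 8347745699840018886.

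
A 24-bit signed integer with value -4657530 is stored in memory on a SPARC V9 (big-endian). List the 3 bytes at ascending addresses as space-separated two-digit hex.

Two's complement of -4657530 in 24 bits: 4657530 = 0x47117A; invert → 0xB8EE85; add 1 → 0xB8EE86.
Split into bytes (most-significant first): B8 EE 86.
Big-endian stores the most-significant byte at the lowest address.
So the memory order matches the most-significant-first order: B8 EE 86.

B8 EE 86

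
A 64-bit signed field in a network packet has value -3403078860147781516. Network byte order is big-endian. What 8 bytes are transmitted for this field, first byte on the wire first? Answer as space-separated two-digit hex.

D0 C5 D5 CE 96 40 10 74

Two's complement of -3403078860147781516 in 64 bits: 3403078860147781516 = 0x2F3A2A3169BFEF8C; invert → 0xD0C5D5CE96401073; add 1 → 0xD0C5D5CE96401074.
Split into bytes (most-significant first): D0 C5 D5 CE 96 40 10 74.
Big-endian: lowest address holds the most-significant byte.
So the memory order matches the most-significant-first order: D0 C5 D5 CE 96 40 10 74.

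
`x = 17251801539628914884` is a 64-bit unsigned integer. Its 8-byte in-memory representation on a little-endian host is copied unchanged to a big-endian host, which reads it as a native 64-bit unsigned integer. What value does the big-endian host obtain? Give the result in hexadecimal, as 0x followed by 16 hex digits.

17251801539628914884 in 64-bit hexadecimal is 0xEF6AB618A91E58C4.
Stored little-endian, the bytes at ascending addresses are C4 58 1E A9 18 B6 6A EF.
Read back as big-endian, the last byte is least significant, giving 0xC4581EA918B66AEF.

0xC4581EA918B66AEF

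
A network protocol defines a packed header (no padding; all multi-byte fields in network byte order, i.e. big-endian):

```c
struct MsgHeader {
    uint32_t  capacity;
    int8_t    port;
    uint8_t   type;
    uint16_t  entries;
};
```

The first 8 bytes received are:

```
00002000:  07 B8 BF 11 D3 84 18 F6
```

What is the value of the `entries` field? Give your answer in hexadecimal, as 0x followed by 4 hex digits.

`entries` follows `capacity` (4 B), `port` (1 B), `type` (1 B), so it starts at offset 4 + 1 + 1 = 6 and occupies 2 bytes.
Bytes at offsets 6..7: 18 F6.
Big-endian: lowest address holds the most-significant byte.
The bytes are already most-significant first: 0x18F6.

0x18F6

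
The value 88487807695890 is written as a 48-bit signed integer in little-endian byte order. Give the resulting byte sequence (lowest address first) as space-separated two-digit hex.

88487807695890 in hexadecimal, padded to 48 bits, is 0x507AAC583C12.
Split into bytes (most-significant first): 50 7A AC 58 3C 12.
Little-endian stores the least-significant byte at the lowest address.
So at ascending addresses the bytes are 12 3C 58 AC 7A 50.

12 3C 58 AC 7A 50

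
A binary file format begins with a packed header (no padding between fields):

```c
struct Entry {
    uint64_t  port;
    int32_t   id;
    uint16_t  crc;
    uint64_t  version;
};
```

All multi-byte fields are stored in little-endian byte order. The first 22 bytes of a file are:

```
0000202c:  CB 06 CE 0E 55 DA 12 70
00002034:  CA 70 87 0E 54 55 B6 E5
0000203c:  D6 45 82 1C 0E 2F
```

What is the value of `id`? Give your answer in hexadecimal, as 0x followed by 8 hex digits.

`id` follows `port` (8 bytes), so it starts at byte offset 8 and occupies 4 bytes.
Bytes at offsets 8..11: CA 70 87 0E.
In little-endian order the low byte comes first in memory.
Reassemble most-significant byte first: 0E 87 70 CA → 0x0E8770CA.

0x0E8770CA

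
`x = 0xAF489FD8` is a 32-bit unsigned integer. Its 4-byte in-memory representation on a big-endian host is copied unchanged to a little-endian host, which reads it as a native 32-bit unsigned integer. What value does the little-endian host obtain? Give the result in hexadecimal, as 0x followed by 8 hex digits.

Stored big-endian, the bytes at ascending addresses are AF 48 9F D8.
Read back as little-endian, the first byte is least significant, giving 0xD89F48AF.

0xD89F48AF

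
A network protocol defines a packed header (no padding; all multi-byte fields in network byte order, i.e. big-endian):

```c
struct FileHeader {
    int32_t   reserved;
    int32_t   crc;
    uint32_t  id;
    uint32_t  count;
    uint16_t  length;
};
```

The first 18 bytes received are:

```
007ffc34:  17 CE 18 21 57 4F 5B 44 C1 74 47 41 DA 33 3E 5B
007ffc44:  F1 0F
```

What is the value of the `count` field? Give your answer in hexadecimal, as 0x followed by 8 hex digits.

0xDA333E5B

`count` follows `reserved` (4 B), `crc` (4 B), `id` (4 B), so it starts at offset 4 + 4 + 4 = 12 and occupies 4 bytes.
Bytes at offsets 12..15: DA 33 3E 5B.
Big-endian: lowest address holds the most-significant byte.
The bytes are already most-significant first: 0xDA333E5B.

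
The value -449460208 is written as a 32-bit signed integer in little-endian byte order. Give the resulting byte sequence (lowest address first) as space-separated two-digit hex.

10 C8 35 E5

Two's complement of -449460208 in 32 bits: 449460208 = 0x1ACA37F0; invert → 0xE535C80F; add 1 → 0xE535C810.
Split into bytes (most-significant first): E5 35 C8 10.
Little-endian: lowest address holds the least-significant byte.
So at ascending addresses the bytes are 10 C8 35 E5.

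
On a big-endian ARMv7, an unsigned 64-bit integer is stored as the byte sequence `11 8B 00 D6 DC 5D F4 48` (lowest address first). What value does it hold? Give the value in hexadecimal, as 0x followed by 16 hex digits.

Big-endian stores the most-significant byte at the lowest address.
The bytes are already most-significant first: 0x118B00D6DC5DF448.

0x118B00D6DC5DF448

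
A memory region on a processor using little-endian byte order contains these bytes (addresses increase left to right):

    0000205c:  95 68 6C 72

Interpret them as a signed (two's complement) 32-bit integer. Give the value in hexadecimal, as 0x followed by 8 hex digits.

Little-endian stores the least-significant byte at the lowest address.
Reassemble most-significant byte first: 72 6C 68 95 → 0x726C6895.

0x726C6895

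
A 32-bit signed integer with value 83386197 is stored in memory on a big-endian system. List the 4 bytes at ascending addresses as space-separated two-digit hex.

83386197 in hexadecimal, padded to 32 bits, is 0x04F85F55.
Split into bytes (most-significant first): 04 F8 5F 55.
In big-endian order the high byte comes first in memory.
So the memory order matches the most-significant-first order: 04 F8 5F 55.

04 F8 5F 55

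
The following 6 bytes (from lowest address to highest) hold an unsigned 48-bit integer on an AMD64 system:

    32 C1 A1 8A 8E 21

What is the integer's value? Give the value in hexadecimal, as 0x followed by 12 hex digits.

0x218E8AA1C132

Little-endian stores the least-significant byte at the lowest address.
Reassemble most-significant byte first: 21 8E 8A A1 C1 32 → 0x218E8AA1C132.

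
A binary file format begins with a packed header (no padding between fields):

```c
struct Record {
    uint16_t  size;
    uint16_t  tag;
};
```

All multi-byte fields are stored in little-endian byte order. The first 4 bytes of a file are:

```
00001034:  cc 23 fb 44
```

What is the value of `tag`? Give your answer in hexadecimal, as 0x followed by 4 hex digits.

0x44FB

`tag` follows `size` (2 bytes), so it starts at byte offset 2 and occupies 2 bytes.
Bytes at offsets 2..3: FB 44.
Little-endian stores the least-significant byte at the lowest address.
Reassemble most-significant byte first: 44 FB → 0x44FB.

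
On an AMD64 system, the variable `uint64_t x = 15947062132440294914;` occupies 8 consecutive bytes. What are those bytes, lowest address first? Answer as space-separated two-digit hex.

15947062132440294914 in hexadecimal, padded to 64 bits, is 0xDD4F5884AF2FE602.
Split into bytes (most-significant first): DD 4F 58 84 AF 2F E6 02.
In little-endian order the low byte comes first in memory.
So at ascending addresses the bytes are 02 E6 2F AF 84 58 4F DD.

02 E6 2F AF 84 58 4F DD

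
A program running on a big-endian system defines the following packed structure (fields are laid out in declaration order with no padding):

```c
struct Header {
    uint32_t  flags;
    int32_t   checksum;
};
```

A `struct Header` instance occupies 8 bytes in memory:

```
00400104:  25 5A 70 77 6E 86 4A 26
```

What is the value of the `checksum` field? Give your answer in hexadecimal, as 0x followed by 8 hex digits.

0x6E864A26

`checksum` follows `flags` (4 bytes), so it starts at byte offset 4 and occupies 4 bytes.
Bytes at offsets 4..7: 6E 86 4A 26.
Big-endian stores the most-significant byte at the lowest address.
The bytes are already most-significant first: 0x6E864A26.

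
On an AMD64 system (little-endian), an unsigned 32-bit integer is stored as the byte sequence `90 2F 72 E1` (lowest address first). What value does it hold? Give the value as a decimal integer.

Little-endian: lowest address holds the least-significant byte.
Reassemble most-significant byte first: E1 72 2F 90 → 0xE1722F90.
0xE1722F90 = 3782356880.

3782356880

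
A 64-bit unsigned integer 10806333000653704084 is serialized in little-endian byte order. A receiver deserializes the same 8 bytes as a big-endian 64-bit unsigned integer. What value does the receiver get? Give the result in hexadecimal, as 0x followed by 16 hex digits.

10806333000653704084 in 64-bit hexadecimal is 0x95F7CE9C148B8B94.
Stored little-endian, the bytes at ascending addresses are 94 8B 8B 14 9C CE F7 95.
Read back as big-endian, the last byte is least significant, giving 0x948B8B149CCEF795.

0x948B8B149CCEF795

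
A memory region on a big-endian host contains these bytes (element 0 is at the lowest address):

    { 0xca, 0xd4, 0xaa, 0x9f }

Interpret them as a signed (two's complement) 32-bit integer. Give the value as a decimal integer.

In big-endian order the high byte comes first in memory.
The bytes are already most-significant first: 0xCAD4AA9F.
Top bit is set, so as a signed 32-bit value this is 0xCAD4AA9F − 2^32 = -892032353.

-892032353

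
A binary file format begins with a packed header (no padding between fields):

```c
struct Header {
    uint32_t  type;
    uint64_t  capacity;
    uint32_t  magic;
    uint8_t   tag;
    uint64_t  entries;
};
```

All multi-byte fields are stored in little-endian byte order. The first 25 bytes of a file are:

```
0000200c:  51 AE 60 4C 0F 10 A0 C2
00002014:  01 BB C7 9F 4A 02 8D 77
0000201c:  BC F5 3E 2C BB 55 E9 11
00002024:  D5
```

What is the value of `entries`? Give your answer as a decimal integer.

`entries` follows `type` (4 B), `capacity` (8 B), `magic` (4 B), `tag` (1 B), so it starts at offset 4 + 8 + 4 + 1 = 17 and occupies 8 bytes.
Bytes at offsets 17..24: F5 3E 2C BB 55 E9 11 D5.
Little-endian: lowest address holds the least-significant byte.
Reassemble most-significant byte first: D5 11 E9 55 BB 2C 3E F5 → 0xD511E955BB2C3EF5.
0xD511E955BB2C3EF5 = 15353309159104462581.

15353309159104462581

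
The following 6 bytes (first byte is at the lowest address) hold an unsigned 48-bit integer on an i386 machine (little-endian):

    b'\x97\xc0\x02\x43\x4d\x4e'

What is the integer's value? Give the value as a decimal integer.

Little-endian stores the least-significant byte at the lowest address.
Reassemble most-significant byte first: 4E 4D 43 02 C0 97 → 0x4E4D4302C097.
0x4E4D4302C097 = 86093743702167.

86093743702167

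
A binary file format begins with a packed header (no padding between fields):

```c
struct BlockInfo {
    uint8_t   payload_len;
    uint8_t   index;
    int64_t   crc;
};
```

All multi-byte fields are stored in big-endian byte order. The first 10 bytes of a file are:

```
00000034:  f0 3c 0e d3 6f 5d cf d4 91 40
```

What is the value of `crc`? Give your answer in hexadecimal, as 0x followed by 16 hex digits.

`crc` follows `payload_len` (1 B), `index` (1 B), so it starts at offset 1 + 1 = 2 and occupies 8 bytes.
Bytes at offsets 2..9: 0E D3 6F 5D CF D4 91 40.
In big-endian order the high byte comes first in memory.
The bytes are already most-significant first: 0x0ED36F5DCFD49140.

0x0ED36F5DCFD49140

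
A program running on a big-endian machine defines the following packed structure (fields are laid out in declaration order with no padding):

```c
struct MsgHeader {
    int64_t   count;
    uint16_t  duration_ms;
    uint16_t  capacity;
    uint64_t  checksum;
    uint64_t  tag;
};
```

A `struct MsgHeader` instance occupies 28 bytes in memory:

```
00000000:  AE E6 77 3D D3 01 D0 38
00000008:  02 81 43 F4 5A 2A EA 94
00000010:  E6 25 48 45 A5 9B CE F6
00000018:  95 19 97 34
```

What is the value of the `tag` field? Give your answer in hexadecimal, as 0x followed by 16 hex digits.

0xA59BCEF695199734

`tag` follows `count` (8 B), `duration_ms` (2 B), `capacity` (2 B), `checksum` (8 B), so it starts at offset 8 + 2 + 2 + 8 = 20 and occupies 8 bytes.
Bytes at offsets 20..27: A5 9B CE F6 95 19 97 34.
Big-endian: lowest address holds the most-significant byte.
The bytes are already most-significant first: 0xA59BCEF695199734.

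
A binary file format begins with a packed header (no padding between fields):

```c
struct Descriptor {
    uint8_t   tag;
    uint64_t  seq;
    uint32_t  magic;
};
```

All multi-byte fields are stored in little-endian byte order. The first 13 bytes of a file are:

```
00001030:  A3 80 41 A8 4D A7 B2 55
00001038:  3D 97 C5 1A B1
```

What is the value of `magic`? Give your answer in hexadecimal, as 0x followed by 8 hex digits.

0xB11AC597

`magic` follows `tag` (1 B), `seq` (8 B), so it starts at offset 1 + 8 = 9 and occupies 4 bytes.
Bytes at offsets 9..12: 97 C5 1A B1.
Little-endian stores the least-significant byte at the lowest address.
Reassemble most-significant byte first: B1 1A C5 97 → 0xB11AC597.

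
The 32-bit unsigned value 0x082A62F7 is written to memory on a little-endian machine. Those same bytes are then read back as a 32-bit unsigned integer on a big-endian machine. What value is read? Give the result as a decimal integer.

Stored little-endian, the bytes at ascending addresses are F7 62 2A 08.
Read back as big-endian, the last byte is least significant, giving 0xF7622A08.
0xF7622A08 = 4150405640.

4150405640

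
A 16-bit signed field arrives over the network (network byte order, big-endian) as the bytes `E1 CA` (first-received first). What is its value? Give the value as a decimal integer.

In big-endian order the high byte comes first in memory.
The bytes are already most-significant first: 0xE1CA.
Top bit is set, so as a signed 16-bit value this is 0xE1CA − 2^16 = -7734.

-7734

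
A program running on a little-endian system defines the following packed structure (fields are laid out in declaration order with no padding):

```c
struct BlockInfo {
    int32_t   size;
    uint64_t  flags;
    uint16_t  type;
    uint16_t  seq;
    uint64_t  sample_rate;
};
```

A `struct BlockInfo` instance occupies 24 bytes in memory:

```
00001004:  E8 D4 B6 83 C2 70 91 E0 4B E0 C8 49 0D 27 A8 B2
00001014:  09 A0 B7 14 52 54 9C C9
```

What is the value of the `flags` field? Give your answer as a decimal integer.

5316745976605667522

`flags` follows `size` (4 bytes), so it starts at byte offset 4 and occupies 8 bytes.
Bytes at offsets 4..11: C2 70 91 E0 4B E0 C8 49.
Little-endian stores the least-significant byte at the lowest address.
Reassemble most-significant byte first: 49 C8 E0 4B E0 91 70 C2 → 0x49C8E04BE09170C2.
0x49C8E04BE09170C2 = 5316745976605667522.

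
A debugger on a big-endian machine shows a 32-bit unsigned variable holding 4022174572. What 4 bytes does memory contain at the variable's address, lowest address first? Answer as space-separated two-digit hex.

EF BD 83 6C

4022174572 in hexadecimal, padded to 32 bits, is 0xEFBD836C.
Split into bytes (most-significant first): EF BD 83 6C.
In big-endian order the high byte comes first in memory.
So the memory order matches the most-significant-first order: EF BD 83 6C.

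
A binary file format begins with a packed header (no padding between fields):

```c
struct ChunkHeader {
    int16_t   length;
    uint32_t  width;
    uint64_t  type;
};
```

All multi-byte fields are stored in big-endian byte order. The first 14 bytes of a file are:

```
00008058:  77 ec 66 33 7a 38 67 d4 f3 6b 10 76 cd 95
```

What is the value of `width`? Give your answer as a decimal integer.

1714649656

`width` follows `length` (2 bytes), so it starts at byte offset 2 and occupies 4 bytes.
Bytes at offsets 2..5: 66 33 7A 38.
Big-endian: lowest address holds the most-significant byte.
The bytes are already most-significant first: 0x66337A38.
0x66337A38 = 1714649656.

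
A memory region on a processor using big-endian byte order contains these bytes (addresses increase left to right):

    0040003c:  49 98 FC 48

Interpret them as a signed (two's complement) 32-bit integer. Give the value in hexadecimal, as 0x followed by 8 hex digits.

0x4998FC48

Big-endian: lowest address holds the most-significant byte.
The bytes are already most-significant first: 0x4998FC48.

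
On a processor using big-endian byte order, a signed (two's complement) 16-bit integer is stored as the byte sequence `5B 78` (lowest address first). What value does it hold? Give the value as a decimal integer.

In big-endian order the high byte comes first in memory.
The bytes are already most-significant first: 0x5B78.
0x5B78 = 23416.

23416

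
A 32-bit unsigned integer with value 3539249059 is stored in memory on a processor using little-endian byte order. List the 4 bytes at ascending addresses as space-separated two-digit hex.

3539249059 in hexadecimal, padded to 32 bits, is 0xD2F4A7A3.
Split into bytes (most-significant first): D2 F4 A7 A3.
Little-endian: lowest address holds the least-significant byte.
So at ascending addresses the bytes are A3 A7 F4 D2.

A3 A7 F4 D2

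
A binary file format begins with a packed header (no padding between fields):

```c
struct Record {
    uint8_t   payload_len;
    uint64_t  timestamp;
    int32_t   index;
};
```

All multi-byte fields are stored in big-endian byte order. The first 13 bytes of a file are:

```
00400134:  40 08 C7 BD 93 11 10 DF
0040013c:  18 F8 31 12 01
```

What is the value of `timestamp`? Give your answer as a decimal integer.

`timestamp` follows `payload_len` (1 byte), so it starts at byte offset 1 and occupies 8 bytes.
Bytes at offsets 1..8: 08 C7 BD 93 11 10 DF 18.
Big-endian: lowest address holds the most-significant byte.
The bytes are already most-significant first: 0x08C7BD931110DF18.
0x08C7BD931110DF18 = 632682712013004568.

632682712013004568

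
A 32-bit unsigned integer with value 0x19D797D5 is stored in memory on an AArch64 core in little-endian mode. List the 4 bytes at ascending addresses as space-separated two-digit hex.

Split into bytes (most-significant first): 19 D7 97 D5.
Little-endian stores the least-significant byte at the lowest address.
So at ascending addresses the bytes are D5 97 D7 19.

D5 97 D7 19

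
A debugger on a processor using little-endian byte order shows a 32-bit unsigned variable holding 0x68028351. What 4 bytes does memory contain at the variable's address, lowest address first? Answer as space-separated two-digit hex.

51 83 02 68

Split into bytes (most-significant first): 68 02 83 51.
In little-endian order the low byte comes first in memory.
So at ascending addresses the bytes are 51 83 02 68.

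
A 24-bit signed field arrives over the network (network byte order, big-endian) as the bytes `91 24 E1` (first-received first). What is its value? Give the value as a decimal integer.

Big-endian: lowest address holds the most-significant byte.
The bytes are already most-significant first: 0x9124E1.
Top bit is set, so as a signed 24-bit value this is 0x9124E1 − 2^24 = -7265055.

-7265055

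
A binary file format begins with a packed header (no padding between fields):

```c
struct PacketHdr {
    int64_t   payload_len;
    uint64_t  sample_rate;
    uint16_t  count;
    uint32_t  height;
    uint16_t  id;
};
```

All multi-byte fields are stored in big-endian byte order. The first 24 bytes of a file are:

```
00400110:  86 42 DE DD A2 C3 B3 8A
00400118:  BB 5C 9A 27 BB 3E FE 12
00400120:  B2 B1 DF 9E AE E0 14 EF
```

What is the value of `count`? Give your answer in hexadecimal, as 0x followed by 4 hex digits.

0xB2B1

`count` follows `payload_len` (8 B), `sample_rate` (8 B), so it starts at offset 8 + 8 = 16 and occupies 2 bytes.
Bytes at offsets 16..17: B2 B1.
Big-endian: lowest address holds the most-significant byte.
The bytes are already most-significant first: 0xB2B1.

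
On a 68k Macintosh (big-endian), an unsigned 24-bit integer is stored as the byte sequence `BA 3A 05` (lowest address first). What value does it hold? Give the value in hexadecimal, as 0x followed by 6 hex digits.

0xBA3A05

Big-endian stores the most-significant byte at the lowest address.
The bytes are already most-significant first: 0xBA3A05.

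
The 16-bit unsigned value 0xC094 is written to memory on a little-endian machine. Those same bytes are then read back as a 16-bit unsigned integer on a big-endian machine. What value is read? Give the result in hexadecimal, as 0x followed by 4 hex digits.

Stored little-endian, the bytes at ascending addresses are 94 C0.
Read back as big-endian, the last byte is least significant, giving 0x94C0.

0x94C0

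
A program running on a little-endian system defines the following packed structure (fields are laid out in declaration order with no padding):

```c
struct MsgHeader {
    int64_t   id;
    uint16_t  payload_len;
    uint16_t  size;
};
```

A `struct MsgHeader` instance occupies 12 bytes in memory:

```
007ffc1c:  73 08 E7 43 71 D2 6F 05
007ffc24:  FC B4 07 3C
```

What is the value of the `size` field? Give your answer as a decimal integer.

`size` follows `id` (8 B), `payload_len` (2 B), so it starts at offset 8 + 2 = 10 and occupies 2 bytes.
Bytes at offsets 10..11: 07 3C.
Little-endian stores the least-significant byte at the lowest address.
Reassemble most-significant byte first: 3C 07 → 0x3C07.
0x3C07 = 15367.

15367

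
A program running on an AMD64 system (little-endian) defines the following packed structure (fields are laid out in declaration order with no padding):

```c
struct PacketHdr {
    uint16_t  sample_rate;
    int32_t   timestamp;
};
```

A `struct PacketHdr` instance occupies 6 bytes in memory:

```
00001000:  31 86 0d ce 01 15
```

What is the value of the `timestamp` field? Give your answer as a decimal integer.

352439821

`timestamp` follows `sample_rate` (2 bytes), so it starts at byte offset 2 and occupies 4 bytes.
Bytes at offsets 2..5: 0D CE 01 15.
Little-endian stores the least-significant byte at the lowest address.
Reassemble most-significant byte first: 15 01 CE 0D → 0x1501CE0D.
0x1501CE0D = 352439821.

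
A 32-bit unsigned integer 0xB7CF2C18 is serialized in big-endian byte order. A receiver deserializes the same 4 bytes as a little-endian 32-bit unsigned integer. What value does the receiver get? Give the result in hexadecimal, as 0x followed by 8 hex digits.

0x182CCFB7

Stored big-endian, the bytes at ascending addresses are B7 CF 2C 18.
Read back as little-endian, the first byte is least significant, giving 0x182CCFB7.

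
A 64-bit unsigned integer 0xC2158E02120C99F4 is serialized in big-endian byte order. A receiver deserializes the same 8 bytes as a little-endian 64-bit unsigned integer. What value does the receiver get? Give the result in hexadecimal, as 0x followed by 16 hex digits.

0xF4990C12028E15C2

Stored big-endian, the bytes at ascending addresses are C2 15 8E 02 12 0C 99 F4.
Read back as little-endian, the first byte is least significant, giving 0xF4990C12028E15C2.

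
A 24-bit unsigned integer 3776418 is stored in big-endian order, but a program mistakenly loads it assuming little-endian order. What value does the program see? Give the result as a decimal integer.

10657593

3776418 in 24-bit hexadecimal is 0x399FA2.
Stored big-endian, the bytes at ascending addresses are 39 9F A2.
Read back as little-endian, the first byte is least significant, giving 0xA29F39.
0xA29F39 = 10657593.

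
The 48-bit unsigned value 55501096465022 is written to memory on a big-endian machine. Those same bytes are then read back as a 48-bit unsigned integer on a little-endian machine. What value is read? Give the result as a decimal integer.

139303562476082

55501096465022 in 48-bit hexadecimal is 0x327A5B23B27E.
Stored big-endian, the bytes at ascending addresses are 32 7A 5B 23 B2 7E.
Read back as little-endian, the first byte is least significant, giving 0x7EB2235B7A32.
0x7EB2235B7A32 = 139303562476082.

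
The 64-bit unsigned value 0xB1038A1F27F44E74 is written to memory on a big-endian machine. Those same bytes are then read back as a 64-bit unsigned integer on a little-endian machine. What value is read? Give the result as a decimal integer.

Stored big-endian, the bytes at ascending addresses are B1 03 8A 1F 27 F4 4E 74.
Read back as little-endian, the first byte is least significant, giving 0x744EF4271F8A03B1.
0x744EF4271F8A03B1 = 8380904405453112241.

8380904405453112241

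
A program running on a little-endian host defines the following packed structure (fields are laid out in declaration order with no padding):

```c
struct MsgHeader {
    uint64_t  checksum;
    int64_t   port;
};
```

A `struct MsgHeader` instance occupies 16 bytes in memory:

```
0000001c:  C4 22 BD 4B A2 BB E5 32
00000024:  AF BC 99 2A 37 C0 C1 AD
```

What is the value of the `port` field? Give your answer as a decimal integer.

-5926244291472409425

`port` follows `checksum` (8 bytes), so it starts at byte offset 8 and occupies 8 bytes.
Bytes at offsets 8..15: AF BC 99 2A 37 C0 C1 AD.
Little-endian: lowest address holds the least-significant byte.
Reassemble most-significant byte first: AD C1 C0 37 2A 99 BC AF → 0xADC1C0372A99BCAF.
Top bit is set, so as a signed 64-bit value this is 0xADC1C0372A99BCAF − 2^64 = -5926244291472409425.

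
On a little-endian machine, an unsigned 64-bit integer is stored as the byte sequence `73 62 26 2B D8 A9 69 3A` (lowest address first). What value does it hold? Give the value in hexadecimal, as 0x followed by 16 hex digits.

0x3A69A9D82B266273

In little-endian order the low byte comes first in memory.
Reassemble most-significant byte first: 3A 69 A9 D8 2B 26 62 73 → 0x3A69A9D82B266273.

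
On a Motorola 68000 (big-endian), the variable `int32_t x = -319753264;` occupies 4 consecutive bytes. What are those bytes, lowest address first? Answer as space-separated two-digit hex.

Two's complement of -319753264 in 32 bits: 319753264 = 0x130F0C30; invert → 0xECF0F3CF; add 1 → 0xECF0F3D0.
Split into bytes (most-significant first): EC F0 F3 D0.
Big-endian stores the most-significant byte at the lowest address.
So the memory order matches the most-significant-first order: EC F0 F3 D0.

EC F0 F3 D0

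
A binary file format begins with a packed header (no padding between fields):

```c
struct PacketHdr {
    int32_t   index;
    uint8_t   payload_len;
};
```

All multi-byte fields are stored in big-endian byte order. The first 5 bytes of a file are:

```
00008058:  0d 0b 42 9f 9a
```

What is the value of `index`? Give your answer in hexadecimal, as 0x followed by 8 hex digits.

0x0D0B429F

`index` is the first field, at byte offset 0, occupying 4 bytes.
Bytes at offsets 0..3: 0D 0B 42 9F.
Big-endian stores the most-significant byte at the lowest address.
The bytes are already most-significant first: 0x0D0B429F.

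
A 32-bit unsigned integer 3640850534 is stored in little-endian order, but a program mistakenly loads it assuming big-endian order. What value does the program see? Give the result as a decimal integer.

3640850534 in 32-bit hexadecimal is 0xD902F866.
Stored little-endian, the bytes at ascending addresses are 66 F8 02 D9.
Read back as big-endian, the last byte is least significant, giving 0x66F802D9.
0x66F802D9 = 1727529689.

1727529689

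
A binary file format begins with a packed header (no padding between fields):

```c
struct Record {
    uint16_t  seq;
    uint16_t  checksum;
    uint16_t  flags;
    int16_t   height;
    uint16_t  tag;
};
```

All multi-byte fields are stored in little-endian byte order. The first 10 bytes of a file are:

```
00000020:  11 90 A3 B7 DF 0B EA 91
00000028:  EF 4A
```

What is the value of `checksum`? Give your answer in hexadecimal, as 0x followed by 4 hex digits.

0xB7A3

`checksum` follows `seq` (2 bytes), so it starts at byte offset 2 and occupies 2 bytes.
Bytes at offsets 2..3: A3 B7.
Little-endian: lowest address holds the least-significant byte.
Reassemble most-significant byte first: B7 A3 → 0xB7A3.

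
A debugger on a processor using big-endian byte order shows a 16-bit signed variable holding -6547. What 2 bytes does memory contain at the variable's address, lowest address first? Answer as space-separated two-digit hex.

E6 6D

Two's complement of -6547 in 16 bits: 6547 = 0x1993; invert → 0xE66C; add 1 → 0xE66D.
Split into bytes (most-significant first): E6 6D.
Big-endian stores the most-significant byte at the lowest address.
So the memory order matches the most-significant-first order: E6 6D.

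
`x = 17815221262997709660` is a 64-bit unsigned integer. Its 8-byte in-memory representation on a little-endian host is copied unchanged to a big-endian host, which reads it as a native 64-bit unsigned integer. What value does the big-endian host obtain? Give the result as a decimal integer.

17815221262997709660 in 64-bit hexadecimal is 0xF73C61597FF6E35C.
Stored little-endian, the bytes at ascending addresses are 5C E3 F6 7F 59 61 3C F7.
Read back as big-endian, the last byte is least significant, giving 0x5CE3F67F59613CF7.
0x5CE3F67F59613CF7 = 6693464498023513335.

6693464498023513335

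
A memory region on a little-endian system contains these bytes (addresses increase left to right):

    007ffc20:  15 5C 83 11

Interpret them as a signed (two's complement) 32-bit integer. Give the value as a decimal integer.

In little-endian order the low byte comes first in memory.
Reassemble most-significant byte first: 11 83 5C 15 → 0x11835C15.
0x11835C15 = 293821461.

293821461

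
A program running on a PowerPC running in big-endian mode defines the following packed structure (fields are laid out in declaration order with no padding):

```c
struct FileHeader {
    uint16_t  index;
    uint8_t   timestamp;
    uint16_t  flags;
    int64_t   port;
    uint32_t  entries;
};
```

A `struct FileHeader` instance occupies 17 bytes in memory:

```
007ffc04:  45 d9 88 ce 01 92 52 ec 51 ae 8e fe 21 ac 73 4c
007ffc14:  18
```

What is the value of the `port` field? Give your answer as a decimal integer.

-7902994560516686303

`port` follows `index` (2 B), `timestamp` (1 B), `flags` (2 B), so it starts at offset 2 + 1 + 2 = 5 and occupies 8 bytes.
Bytes at offsets 5..12: 92 52 EC 51 AE 8E FE 21.
Big-endian: lowest address holds the most-significant byte.
The bytes are already most-significant first: 0x9252EC51AE8EFE21.
Top bit is set, so as a signed 64-bit value this is 0x9252EC51AE8EFE21 − 2^64 = -7902994560516686303.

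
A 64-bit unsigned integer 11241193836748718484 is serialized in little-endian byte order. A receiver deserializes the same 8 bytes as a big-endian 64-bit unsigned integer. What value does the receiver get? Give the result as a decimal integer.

11241193836748718484 in 64-bit hexadecimal is 0x9C00BE3C72B7C194.
Stored little-endian, the bytes at ascending addresses are 94 C1 B7 72 3C BE 00 9C.
Read back as big-endian, the last byte is least significant, giving 0x94C1B7723CBE009C.
0x94C1B7723CBE009C = 10719050289391730844.

10719050289391730844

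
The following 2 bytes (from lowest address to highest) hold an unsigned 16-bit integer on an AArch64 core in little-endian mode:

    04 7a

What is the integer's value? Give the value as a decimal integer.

31236

Little-endian stores the least-significant byte at the lowest address.
Reassemble most-significant byte first: 7A 04 → 0x7A04.
0x7A04 = 31236.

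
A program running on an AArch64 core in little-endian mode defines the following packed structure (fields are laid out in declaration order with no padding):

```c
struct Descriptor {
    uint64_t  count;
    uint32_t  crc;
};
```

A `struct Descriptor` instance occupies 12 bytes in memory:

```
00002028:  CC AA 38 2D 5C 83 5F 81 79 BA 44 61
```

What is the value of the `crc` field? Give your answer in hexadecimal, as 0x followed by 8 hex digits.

`crc` follows `count` (8 bytes), so it starts at byte offset 8 and occupies 4 bytes.
Bytes at offsets 8..11: 79 BA 44 61.
Little-endian: lowest address holds the least-significant byte.
Reassemble most-significant byte first: 61 44 BA 79 → 0x6144BA79.

0x6144BA79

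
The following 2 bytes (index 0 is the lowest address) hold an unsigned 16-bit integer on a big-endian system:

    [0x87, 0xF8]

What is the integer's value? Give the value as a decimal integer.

34808

Big-endian stores the most-significant byte at the lowest address.
The bytes are already most-significant first: 0x87F8.
0x87F8 = 34808.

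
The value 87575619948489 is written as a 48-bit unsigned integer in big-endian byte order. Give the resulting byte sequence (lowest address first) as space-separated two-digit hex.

87575619948489 in hexadecimal, padded to 48 bits, is 0x4FA649B7CFC9.
Split into bytes (most-significant first): 4F A6 49 B7 CF C9.
In big-endian order the high byte comes first in memory.
So the memory order matches the most-significant-first order: 4F A6 49 B7 CF C9.

4F A6 49 B7 CF C9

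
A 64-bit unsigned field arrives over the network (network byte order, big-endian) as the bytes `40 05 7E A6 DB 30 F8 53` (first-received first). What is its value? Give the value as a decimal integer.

Big-endian stores the most-significant byte at the lowest address.
The bytes are already most-significant first: 0x40057EA6DB30F853.
0x40057EA6DB30F853 = 4613232648418031699.

4613232648418031699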